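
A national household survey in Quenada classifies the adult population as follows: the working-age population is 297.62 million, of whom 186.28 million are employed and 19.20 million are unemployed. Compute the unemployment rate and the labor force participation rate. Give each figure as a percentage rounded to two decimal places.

Unemployment rate ≈ 9.34%; labor force participation rate ≈ 69.04%.

Labor force = employed + unemployed = 186.28 + 19.20 = 205.48 million.
Unemployment rate = 19.20 / 205.48 = 9.34%.
Labor force participation rate = 205.48 / 297.62 = 69.04%.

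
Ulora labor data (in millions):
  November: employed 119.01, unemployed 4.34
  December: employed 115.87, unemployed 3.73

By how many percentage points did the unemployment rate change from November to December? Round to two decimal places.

November: labor force = 119.01 + 4.34 = 123.35; u = 4.34/123.35 = 3.52%.
December: labor force = 115.87 + 3.73 = 119.60; u = 3.73/119.60 = 3.12%.
Change = 3.12% − 3.52% = −0.40 pp.

The unemployment rate changed by −0.40 percentage points.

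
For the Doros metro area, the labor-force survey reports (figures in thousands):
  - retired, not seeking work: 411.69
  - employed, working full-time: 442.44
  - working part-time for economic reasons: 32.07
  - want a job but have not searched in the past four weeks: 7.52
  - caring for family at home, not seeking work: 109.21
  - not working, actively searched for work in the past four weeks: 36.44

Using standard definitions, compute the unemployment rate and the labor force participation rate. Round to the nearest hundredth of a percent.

Unemployment rate ≈ 7.13%; labor force participation rate ≈ 49.16%.

Employed = 442.44 + 32.07 = 474.51 thousand (anyone who worked, including part-time for economic reasons, counts as employed).
Unemployed = 36.44 thousand.
Labor force = 474.51 + 36.44 = 510.95 thousand.
Not in labor force = 411.69 + 7.52 + 109.21 = 528.42 thousand (those not working and not actively searching are outside the labor force — including those who want a job but have given up searching).
Civilian working-age population = 510.95 + 528.42 = 1,039.37 thousand.
Unemployment rate = 36.44 / 510.95 = 7.13%.
Labor force participation rate = 510.95 / 1,039.37 = 49.16%.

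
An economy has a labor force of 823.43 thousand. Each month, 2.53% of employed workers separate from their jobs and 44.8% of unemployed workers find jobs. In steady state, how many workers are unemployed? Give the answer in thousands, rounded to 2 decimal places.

About 44.02 thousand are unemployed in steady state.

Steady-state unemployment rate u* = s/(s+f) = 2.53/(2.53+44.8) = 0.053454.
Unemployed = u* × labor force = 0.053454 × 823.43 ≈ 44.02 thousand.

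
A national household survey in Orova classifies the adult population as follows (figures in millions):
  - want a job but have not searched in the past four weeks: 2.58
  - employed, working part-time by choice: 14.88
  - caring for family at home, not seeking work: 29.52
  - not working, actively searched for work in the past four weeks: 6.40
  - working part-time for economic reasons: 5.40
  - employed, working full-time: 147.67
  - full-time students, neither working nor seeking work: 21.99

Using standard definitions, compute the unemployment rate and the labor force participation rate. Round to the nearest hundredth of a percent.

Unemployment rate ≈ 3.67%; labor force participation rate ≈ 76.32%.

Employed = 14.88 + 5.40 + 147.67 = 167.95 million (anyone who worked, including part-time for economic reasons, counts as employed).
Unemployed = 6.40 million.
Labor force = 167.95 + 6.40 = 174.35 million.
Not in labor force = 2.58 + 29.52 + 21.99 = 54.09 million (those not working and not actively searching are outside the labor force — including those who want a job but have given up searching).
Civilian working-age population = 174.35 + 54.09 = 228.44 million.
Unemployment rate = 6.40 / 174.35 = 3.67%.
Labor force participation rate = 174.35 / 228.44 = 76.32%.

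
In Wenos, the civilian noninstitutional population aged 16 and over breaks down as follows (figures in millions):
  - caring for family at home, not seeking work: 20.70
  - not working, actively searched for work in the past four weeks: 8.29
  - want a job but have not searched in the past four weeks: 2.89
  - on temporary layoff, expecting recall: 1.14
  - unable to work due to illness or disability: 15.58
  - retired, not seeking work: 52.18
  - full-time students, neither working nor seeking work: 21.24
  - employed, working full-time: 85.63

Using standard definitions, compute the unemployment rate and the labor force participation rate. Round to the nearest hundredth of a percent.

Employed = 85.63 million.
Unemployed = 8.29 + 1.14 = 9.43 million (jobless and actively searching, or on temporary layoff).
Labor force = 85.63 + 9.43 = 95.06 million.
Not in labor force = 20.70 + 2.89 + 15.58 + 52.18 + 21.24 = 112.59 million (those not working and not actively searching are outside the labor force — including those who want a job but have given up searching).
Civilian working-age population = 95.06 + 112.59 = 207.65 million.
Unemployment rate = 9.43 / 95.06 = 9.92%.
Labor force participation rate = 95.06 / 207.65 = 45.78%.

Unemployment rate ≈ 9.92%; labor force participation rate ≈ 45.78%.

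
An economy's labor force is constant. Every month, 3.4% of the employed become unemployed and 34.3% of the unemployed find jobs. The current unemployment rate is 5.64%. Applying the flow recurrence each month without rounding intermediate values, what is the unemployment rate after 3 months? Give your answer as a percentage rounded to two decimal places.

Unemployment rate after three months ≈ 8.20%.

With a fixed labor force, u_{t+1} = u_t + s·(1−u_t) − f·u_t = u_t·(1−s−f) + s.
Here 1−s−f = 0.623 and s = 0.034.
u_1 = 0.056400 × 0.623 + 0.034 = 0.069137.
u_2 = 0.069137 × 0.623 + 0.034 = 0.077072.
u_3 = 0.077072 × 0.623 + 0.034 = 0.082016.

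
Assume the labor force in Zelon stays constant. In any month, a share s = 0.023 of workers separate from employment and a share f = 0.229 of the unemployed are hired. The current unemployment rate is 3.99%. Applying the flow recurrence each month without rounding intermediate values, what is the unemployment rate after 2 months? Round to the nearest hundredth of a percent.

With a fixed labor force, u_{t+1} = u_t + s·(1−u_t) − f·u_t = u_t·(1−s−f) + s.
Here 1−s−f = 0.748 and s = 0.023.
u_1 = 0.039900 × 0.748 + 0.023 = 0.052845.
u_2 = 0.052845 × 0.748 + 0.023 = 0.062528.

Unemployment rate after two months ≈ 6.25%.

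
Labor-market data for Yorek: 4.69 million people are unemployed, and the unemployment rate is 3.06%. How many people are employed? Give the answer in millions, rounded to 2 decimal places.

Labor force = U / u = 4.69 / 0.0306 ≈ 153.27 million.
Employed = labor force − unemployed = 153.27 − 4.69 = 148.58 million.

About 148.58 million are employed.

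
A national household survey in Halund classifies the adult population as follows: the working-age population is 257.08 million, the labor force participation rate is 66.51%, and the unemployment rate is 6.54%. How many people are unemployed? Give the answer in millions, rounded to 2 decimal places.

About 11.18 million are unemployed.

Labor force = 0.6651 × 257.08 = 170.98 million.
Unemployed = 0.0654 × 170.98 ≈ 11.18 million.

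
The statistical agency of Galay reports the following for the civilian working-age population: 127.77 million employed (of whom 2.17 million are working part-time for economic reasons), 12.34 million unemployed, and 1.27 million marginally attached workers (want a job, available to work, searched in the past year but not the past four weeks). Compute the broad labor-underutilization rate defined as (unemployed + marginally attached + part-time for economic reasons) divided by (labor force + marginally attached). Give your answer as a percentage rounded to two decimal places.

Broad underutilization rate ≈ 11.16%.

Labor force = 127.77 + 12.34 = 140.11 million.
Numerator = 12.34 + 1.27 + 2.17 = 15.78 million.
Denominator = 140.11 + 1.27 = 141.38 million.
Broad rate = 15.78 / 141.38 = 11.16%.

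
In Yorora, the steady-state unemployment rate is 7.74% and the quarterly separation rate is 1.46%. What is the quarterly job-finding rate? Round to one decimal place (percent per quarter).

From u* = s/(s+f): f = s·(1−u)/u.
f = 1.46 × (1 − 0.0774) / 0.0774 = 1.3470 / 0.0774 ≈ 17.4% per quarter.

Job-finding rate ≈ 17.4% per quarter.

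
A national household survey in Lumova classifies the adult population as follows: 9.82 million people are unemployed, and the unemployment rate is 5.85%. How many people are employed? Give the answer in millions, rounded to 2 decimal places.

About 158.04 million are employed.

Labor force = U / u = 9.82 / 0.0585 ≈ 167.86 million.
Employed = labor force − unemployed = 167.86 − 9.82 = 158.04 million.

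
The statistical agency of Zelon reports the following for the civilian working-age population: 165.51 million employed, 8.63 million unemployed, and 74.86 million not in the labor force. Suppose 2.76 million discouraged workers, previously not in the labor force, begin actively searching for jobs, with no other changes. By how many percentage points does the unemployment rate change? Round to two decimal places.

The unemployment rate changes by +1.48 percentage points.

Initially, labor force = 165.51 + 8.63 = 174.14 million, so u = 8.63/174.14 = 4.96%.
After the change, unemployed and labor force both rise by 2.76 → E = 165.51, U = 11.39, labor force = 176.90 million.
New unemployment rate = 11.39 / 176.90 = 6.44%.
Change = 6.44% − 4.96% = +1.48 percentage points.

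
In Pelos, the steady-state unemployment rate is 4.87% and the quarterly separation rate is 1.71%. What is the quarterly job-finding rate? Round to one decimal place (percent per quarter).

Job-finding rate ≈ 33.4% per quarter.

From u* = s/(s+f): f = s·(1−u)/u.
f = 1.71 × (1 − 0.0487) / 0.0487 = 1.6267 / 0.0487 ≈ 33.4% per quarter.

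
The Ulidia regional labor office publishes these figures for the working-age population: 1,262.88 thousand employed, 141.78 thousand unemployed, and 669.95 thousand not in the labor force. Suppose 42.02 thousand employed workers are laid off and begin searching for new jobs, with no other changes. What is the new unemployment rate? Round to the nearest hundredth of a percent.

Initially, labor force = 1,262.88 + 141.78 = 1,404.66 thousand, so u = 141.78/1,404.66 = 10.09%.
After the change, employed falls and unemployed rises by 42.02; labor force unchanged → E = 1,220.86, U = 183.80, labor force = 1,404.66 thousand.
New unemployment rate = 183.80 / 1,404.66 = 13.09%.

New unemployment rate ≈ 13.09%.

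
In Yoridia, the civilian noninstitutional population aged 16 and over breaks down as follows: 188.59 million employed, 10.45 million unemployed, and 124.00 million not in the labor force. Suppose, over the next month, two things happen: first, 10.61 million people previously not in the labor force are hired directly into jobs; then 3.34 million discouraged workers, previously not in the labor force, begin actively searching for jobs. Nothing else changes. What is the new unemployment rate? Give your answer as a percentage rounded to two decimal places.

New unemployment rate ≈ 6.47%.

Initially, labor force = 188.59 + 10.45 = 199.04 million, so u = 10.45/199.04 = 5.25%.
After the first change, employed and labor force both rise by 10.61; unemployed unchanged → E = 199.20, U = 10.45, labor force = 209.65 million.
After the second change, unemployed and labor force both rise by 3.34 → E = 199.20, U = 13.79, labor force = 212.99 million.
New unemployment rate = 13.79 / 212.99 = 6.47%.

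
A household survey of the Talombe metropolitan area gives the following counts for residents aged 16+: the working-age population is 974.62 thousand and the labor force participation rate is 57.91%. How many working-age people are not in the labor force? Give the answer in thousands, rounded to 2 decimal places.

Share not in the labor force = 1 − 0.5791 = 0.4209.
Not in labor force = 0.4209 × 974.62 ≈ 410.22 thousand.

About 410.22 thousand are not in the labor force.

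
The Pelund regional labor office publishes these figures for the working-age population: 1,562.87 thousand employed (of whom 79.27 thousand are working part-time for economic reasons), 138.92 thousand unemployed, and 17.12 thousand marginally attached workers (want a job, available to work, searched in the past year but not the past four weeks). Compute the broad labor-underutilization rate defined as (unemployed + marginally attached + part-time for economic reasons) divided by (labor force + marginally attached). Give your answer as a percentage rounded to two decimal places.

Labor force = 1,562.87 + 138.92 = 1,701.79 thousand.
Numerator = 138.92 + 17.12 + 79.27 = 235.31 thousand.
Denominator = 1,701.79 + 17.12 = 1,718.91 thousand.
Broad rate = 235.31 / 1,718.91 = 13.69%.

Broad underutilization rate ≈ 13.69%.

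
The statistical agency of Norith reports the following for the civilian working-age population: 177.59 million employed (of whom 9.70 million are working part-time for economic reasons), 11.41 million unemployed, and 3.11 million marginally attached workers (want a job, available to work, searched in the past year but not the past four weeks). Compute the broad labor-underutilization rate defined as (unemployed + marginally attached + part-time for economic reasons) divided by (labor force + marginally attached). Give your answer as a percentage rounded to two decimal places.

Broad underutilization rate ≈ 12.61%.

Labor force = 177.59 + 11.41 = 189.00 million.
Numerator = 11.41 + 3.11 + 9.70 = 24.22 million.
Denominator = 189.00 + 3.11 = 192.11 million.
Broad rate = 24.22 / 192.11 = 12.61%.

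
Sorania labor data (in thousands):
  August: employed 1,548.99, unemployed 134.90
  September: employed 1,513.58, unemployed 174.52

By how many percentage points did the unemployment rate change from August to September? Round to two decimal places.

August: labor force = 1,548.99 + 134.90 = 1,683.89; u = 134.90/1,683.89 = 8.01%.
September: labor force = 1,513.58 + 174.52 = 1,688.10; u = 174.52/1,688.10 = 10.34%.
Change = 10.34% − 8.01% = +2.33 pp.

The unemployment rate changed by +2.33 percentage points.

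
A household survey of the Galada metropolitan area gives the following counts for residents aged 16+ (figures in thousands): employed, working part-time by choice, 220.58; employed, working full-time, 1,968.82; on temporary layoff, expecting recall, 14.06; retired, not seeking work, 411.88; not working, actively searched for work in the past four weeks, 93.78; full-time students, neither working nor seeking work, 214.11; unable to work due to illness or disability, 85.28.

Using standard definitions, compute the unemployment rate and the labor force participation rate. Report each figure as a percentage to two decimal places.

Employed = 220.58 + 1,968.82 = 2,189.40 thousand.
Unemployed = 14.06 + 93.78 = 107.84 thousand (jobless and actively searching, or on temporary layoff).
Labor force = 2,189.40 + 107.84 = 2,297.24 thousand.
Not in labor force = 411.88 + 214.11 + 85.28 = 711.27 thousand (those not working and not actively searching are outside the labor force).
Civilian working-age population = 2,297.24 + 711.27 = 3,008.51 thousand.
Unemployment rate = 107.84 / 2,297.24 = 4.69%.
Labor force participation rate = 2,297.24 / 3,008.51 = 76.36%.

Unemployment rate ≈ 4.69%; labor force participation rate ≈ 76.36%.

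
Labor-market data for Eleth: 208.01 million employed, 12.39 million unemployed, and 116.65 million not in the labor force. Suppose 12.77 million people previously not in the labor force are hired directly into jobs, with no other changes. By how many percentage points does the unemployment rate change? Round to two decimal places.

The unemployment rate changes by −0.31 percentage points.

Initially, labor force = 208.01 + 12.39 = 220.40 million, so u = 12.39/220.40 = 5.62%.
After the change, employed and labor force both rise by 12.77; unemployed unchanged → E = 220.78, U = 12.39, labor force = 233.17 million.
New unemployment rate = 12.39 / 233.17 = 5.31%.
Change = 5.31% − 5.62% = −0.31 percentage points.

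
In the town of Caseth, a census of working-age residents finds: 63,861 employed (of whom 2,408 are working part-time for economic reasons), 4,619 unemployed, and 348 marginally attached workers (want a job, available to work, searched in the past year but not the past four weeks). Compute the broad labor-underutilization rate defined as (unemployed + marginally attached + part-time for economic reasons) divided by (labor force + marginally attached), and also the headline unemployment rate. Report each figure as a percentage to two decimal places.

Broad underutilization rate ≈ 10.72%; headline unemployment rate ≈ 6.75%.

Labor force = 63,861 + 4,619 = 68,480.
Numerator = 4,619 + 348 + 2,408 = 7,375.
Denominator = 68,480 + 348 = 68,828.
Broad rate = 7,375 / 68,828 = 10.72%.
Headline unemployment rate = 4,619 / 68,480 = 6.75%.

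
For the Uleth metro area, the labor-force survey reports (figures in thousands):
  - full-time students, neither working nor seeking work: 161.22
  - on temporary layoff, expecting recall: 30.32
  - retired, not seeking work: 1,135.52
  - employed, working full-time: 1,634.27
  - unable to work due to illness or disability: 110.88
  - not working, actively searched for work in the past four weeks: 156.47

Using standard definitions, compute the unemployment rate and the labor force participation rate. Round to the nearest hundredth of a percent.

Employed = 1,634.27 thousand.
Unemployed = 30.32 + 156.47 = 186.79 thousand (jobless and actively searching, or on temporary layoff).
Labor force = 1,634.27 + 186.79 = 1,821.06 thousand.
Not in labor force = 161.22 + 1,135.52 + 110.88 = 1,407.62 thousand (those not working and not actively searching are outside the labor force).
Civilian working-age population = 1,821.06 + 1,407.62 = 3,228.68 thousand.
Unemployment rate = 186.79 / 1,821.06 = 10.26%.
Labor force participation rate = 1,821.06 / 3,228.68 = 56.40%.

Unemployment rate ≈ 10.26%; labor force participation rate ≈ 56.40%.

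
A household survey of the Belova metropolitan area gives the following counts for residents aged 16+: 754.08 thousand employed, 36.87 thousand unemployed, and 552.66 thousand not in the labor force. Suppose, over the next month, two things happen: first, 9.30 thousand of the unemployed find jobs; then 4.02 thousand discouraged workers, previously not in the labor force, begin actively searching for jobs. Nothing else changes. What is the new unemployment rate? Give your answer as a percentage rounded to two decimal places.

New unemployment rate ≈ 3.97%.

Initially, labor force = 754.08 + 36.87 = 790.95 thousand, so u = 36.87/790.95 = 4.66%.
After the first change, unemployed falls and employed rises by 9.30; labor force unchanged → E = 763.38, U = 27.57, labor force = 790.95 thousand.
After the second change, unemployed and labor force both rise by 4.02 → E = 763.38, U = 31.59, labor force = 794.97 thousand.
New unemployment rate = 31.59 / 794.97 = 3.97%.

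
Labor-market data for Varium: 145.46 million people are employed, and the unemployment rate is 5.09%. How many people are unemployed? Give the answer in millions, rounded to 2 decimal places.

About 7.80 million are unemployed.

Let U be the number unemployed. The labor force is E + U, and U/(E+U) = 0.0509.
So U = 0.0509 × 145.46 / (1 − 0.0509) = 7.4039 / 0.9491 ≈ 7.80 million.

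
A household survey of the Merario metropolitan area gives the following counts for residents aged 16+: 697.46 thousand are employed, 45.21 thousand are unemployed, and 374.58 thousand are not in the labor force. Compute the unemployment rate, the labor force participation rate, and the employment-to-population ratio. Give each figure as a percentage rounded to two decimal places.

Labor force = employed + unemployed = 697.46 + 45.21 = 742.67 thousand.
Working-age population = 742.67 + 374.58 = 1,117.25 thousand.
Unemployment rate = 45.21 / 742.67 = 6.09%.
Labor force participation rate = 742.67 / 1,117.25 = 66.47%.
Employment-population ratio = 697.46 / 1,117.25 = 62.43%.

Unemployment rate ≈ 6.09%; labor force participation rate ≈ 66.47%; employment-population ratio ≈ 62.43%.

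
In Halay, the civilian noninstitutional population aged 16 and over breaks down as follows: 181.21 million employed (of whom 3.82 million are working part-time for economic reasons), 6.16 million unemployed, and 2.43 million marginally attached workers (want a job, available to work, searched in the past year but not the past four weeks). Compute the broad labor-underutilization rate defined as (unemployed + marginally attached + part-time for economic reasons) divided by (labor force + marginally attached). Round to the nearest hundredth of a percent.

Broad underutilization rate ≈ 6.54%.

Labor force = 181.21 + 6.16 = 187.37 million.
Numerator = 6.16 + 2.43 + 3.82 = 12.41 million.
Denominator = 187.37 + 2.43 = 189.80 million.
Broad rate = 12.41 / 189.80 = 6.54%.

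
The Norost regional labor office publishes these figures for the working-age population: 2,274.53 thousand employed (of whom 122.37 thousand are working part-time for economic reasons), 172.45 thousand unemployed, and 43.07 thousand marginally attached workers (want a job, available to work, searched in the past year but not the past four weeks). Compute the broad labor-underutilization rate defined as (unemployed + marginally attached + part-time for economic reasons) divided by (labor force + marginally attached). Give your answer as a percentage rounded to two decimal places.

Labor force = 2,274.53 + 172.45 = 2,446.98 thousand.
Numerator = 172.45 + 43.07 + 122.37 = 337.89 thousand.
Denominator = 2,446.98 + 43.07 = 2,490.05 thousand.
Broad rate = 337.89 / 2,490.05 = 13.57%.

Broad underutilization rate ≈ 13.57%.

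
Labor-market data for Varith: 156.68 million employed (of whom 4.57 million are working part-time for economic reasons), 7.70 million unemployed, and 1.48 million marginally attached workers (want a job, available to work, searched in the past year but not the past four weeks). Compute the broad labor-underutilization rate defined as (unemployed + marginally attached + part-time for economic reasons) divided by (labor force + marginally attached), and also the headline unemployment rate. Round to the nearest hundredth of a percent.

Broad underutilization rate ≈ 8.29%; headline unemployment rate ≈ 4.68%.

Labor force = 156.68 + 7.70 = 164.38 million.
Numerator = 7.70 + 1.48 + 4.57 = 13.75 million.
Denominator = 164.38 + 1.48 = 165.86 million.
Broad rate = 13.75 / 165.86 = 8.29%.
Headline unemployment rate = 7.70 / 164.38 = 4.68%.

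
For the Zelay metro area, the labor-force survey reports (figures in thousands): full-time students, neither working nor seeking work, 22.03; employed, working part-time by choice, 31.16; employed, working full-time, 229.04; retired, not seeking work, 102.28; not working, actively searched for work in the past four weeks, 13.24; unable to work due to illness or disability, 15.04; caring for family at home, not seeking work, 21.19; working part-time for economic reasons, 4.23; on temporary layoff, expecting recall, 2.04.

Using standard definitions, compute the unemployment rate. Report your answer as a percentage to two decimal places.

Unemployment rate ≈ 5.46%.

Employed = 31.16 + 229.04 + 4.23 = 264.43 thousand (anyone who worked, including part-time for economic reasons, counts as employed).
Unemployed = 13.24 + 2.04 = 15.28 thousand (jobless and actively searching, or on temporary layoff).
Labor force = 264.43 + 15.28 = 279.71 thousand.
Unemployment rate = 15.28 / 279.71 = 5.46%.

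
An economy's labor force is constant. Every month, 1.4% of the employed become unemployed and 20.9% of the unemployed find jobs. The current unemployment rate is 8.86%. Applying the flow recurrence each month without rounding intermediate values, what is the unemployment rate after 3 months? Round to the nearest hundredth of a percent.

With a fixed labor force, u_{t+1} = u_t + s·(1−u_t) − f·u_t = u_t·(1−s−f) + s.
Here 1−s−f = 0.777 and s = 0.014.
u_1 = 0.088600 × 0.777 + 0.014 = 0.082842.
u_2 = 0.082842 × 0.777 + 0.014 = 0.078368.
u_3 = 0.078368 × 0.777 + 0.014 = 0.074892.

Unemployment rate after three months ≈ 7.49%.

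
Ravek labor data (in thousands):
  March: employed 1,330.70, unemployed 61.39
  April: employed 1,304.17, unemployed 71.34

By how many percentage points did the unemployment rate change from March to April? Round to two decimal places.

March: labor force = 1,330.70 + 61.39 = 1,392.09; u = 61.39/1,392.09 = 4.41%.
April: labor force = 1,304.17 + 71.34 = 1,375.51; u = 71.34/1,375.51 = 5.19%.
Change = 5.19% − 4.41% = +0.78 pp.

The unemployment rate changed by +0.78 percentage points.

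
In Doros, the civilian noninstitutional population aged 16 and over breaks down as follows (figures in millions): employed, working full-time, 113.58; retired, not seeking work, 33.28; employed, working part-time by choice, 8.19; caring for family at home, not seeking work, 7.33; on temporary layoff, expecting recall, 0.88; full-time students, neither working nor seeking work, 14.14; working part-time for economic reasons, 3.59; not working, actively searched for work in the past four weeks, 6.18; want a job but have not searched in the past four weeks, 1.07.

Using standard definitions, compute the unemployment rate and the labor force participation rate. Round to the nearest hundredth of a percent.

Unemployment rate ≈ 5.33%; labor force participation rate ≈ 70.35%.

Employed = 113.58 + 8.19 + 3.59 = 125.36 million (anyone who worked, including part-time for economic reasons, counts as employed).
Unemployed = 0.88 + 6.18 = 7.06 million (jobless and actively searching, or on temporary layoff).
Labor force = 125.36 + 7.06 = 132.42 million.
Not in labor force = 33.28 + 7.33 + 14.14 + 1.07 = 55.82 million (those not working and not actively searching are outside the labor force — including those who want a job but have given up searching).
Civilian working-age population = 132.42 + 55.82 = 188.24 million.
Unemployment rate = 7.06 / 132.42 = 5.33%.
Labor force participation rate = 132.42 / 188.24 = 70.35%.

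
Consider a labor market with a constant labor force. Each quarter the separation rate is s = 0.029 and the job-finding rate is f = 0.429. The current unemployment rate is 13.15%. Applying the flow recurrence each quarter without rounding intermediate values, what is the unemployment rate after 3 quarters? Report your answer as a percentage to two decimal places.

Unemployment rate after three quarters ≈ 7.42%.

With a fixed labor force, u_{t+1} = u_t + s·(1−u_t) − f·u_t = u_t·(1−s−f) + s.
Here 1−s−f = 0.542 and s = 0.029.
u_1 = 0.131500 × 0.542 + 0.029 = 0.100273.
u_2 = 0.100273 × 0.542 + 0.029 = 0.083348.
u_3 = 0.083348 × 0.542 + 0.029 = 0.074175.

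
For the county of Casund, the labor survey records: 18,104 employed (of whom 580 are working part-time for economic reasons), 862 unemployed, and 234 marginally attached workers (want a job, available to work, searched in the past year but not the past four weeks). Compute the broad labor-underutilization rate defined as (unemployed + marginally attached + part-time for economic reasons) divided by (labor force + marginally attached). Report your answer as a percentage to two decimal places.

Broad underutilization rate ≈ 8.73%.

Labor force = 18,104 + 862 = 18,966.
Numerator = 862 + 234 + 580 = 1,676.
Denominator = 18,966 + 234 = 19,200.
Broad rate = 1,676 / 19,200 = 8.73%.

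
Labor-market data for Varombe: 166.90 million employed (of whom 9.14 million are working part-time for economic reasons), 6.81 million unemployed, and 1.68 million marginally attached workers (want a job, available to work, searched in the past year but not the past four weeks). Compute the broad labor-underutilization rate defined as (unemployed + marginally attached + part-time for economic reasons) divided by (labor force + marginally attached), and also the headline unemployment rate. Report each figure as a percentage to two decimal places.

Broad underutilization rate ≈ 10.05%; headline unemployment rate ≈ 3.92%.

Labor force = 166.90 + 6.81 = 173.71 million.
Numerator = 6.81 + 1.68 + 9.14 = 17.63 million.
Denominator = 173.71 + 1.68 = 175.39 million.
Broad rate = 17.63 / 175.39 = 10.05%.
Headline unemployment rate = 6.81 / 173.71 = 3.92%.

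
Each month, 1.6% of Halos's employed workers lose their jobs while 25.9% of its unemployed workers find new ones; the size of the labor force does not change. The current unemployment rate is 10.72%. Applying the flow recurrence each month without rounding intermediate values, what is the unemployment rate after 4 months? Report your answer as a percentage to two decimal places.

Unemployment rate after four months ≈ 7.17%.

With a fixed labor force, u_{t+1} = u_t + s·(1−u_t) − f·u_t = u_t·(1−s−f) + s.
Here 1−s−f = 0.725 and s = 0.016.
u_1 = 0.107200 × 0.725 + 0.016 = 0.093720.
u_2 = 0.093720 × 0.725 + 0.016 = 0.083947.
u_3 = 0.083947 × 0.725 + 0.016 = 0.076862.
u_4 = 0.076862 × 0.725 + 0.016 = 0.071725.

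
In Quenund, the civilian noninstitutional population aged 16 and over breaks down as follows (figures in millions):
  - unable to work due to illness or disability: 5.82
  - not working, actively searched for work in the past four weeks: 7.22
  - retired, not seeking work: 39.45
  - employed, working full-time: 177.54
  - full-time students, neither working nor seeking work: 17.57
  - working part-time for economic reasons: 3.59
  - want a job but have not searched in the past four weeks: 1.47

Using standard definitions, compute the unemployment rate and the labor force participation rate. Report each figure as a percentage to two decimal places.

Unemployment rate ≈ 3.83%; labor force participation rate ≈ 74.55%.

Employed = 177.54 + 3.59 = 181.13 million (anyone who worked, including part-time for economic reasons, counts as employed).
Unemployed = 7.22 million.
Labor force = 181.13 + 7.22 = 188.35 million.
Not in labor force = 5.82 + 39.45 + 17.57 + 1.47 = 64.31 million (those not working and not actively searching are outside the labor force — including those who want a job but have given up searching).
Civilian working-age population = 188.35 + 64.31 = 252.66 million.
Unemployment rate = 7.22 / 188.35 = 3.83%.
Labor force participation rate = 188.35 / 252.66 = 74.55%.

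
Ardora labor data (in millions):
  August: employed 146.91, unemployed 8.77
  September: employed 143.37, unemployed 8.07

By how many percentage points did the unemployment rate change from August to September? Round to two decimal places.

The unemployment rate changed by −0.30 percentage points.

August: labor force = 146.91 + 8.77 = 155.68; u = 8.77/155.68 = 5.63%.
September: labor force = 143.37 + 8.07 = 151.44; u = 8.07/151.44 = 5.33%.
Change = 5.33% − 5.63% = −0.30 pp.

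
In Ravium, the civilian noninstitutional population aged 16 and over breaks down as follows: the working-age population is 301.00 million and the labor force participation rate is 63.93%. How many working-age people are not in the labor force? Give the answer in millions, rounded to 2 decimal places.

About 108.57 million are not in the labor force.

Share not in the labor force = 1 − 0.6393 = 0.3607.
Not in labor force = 0.3607 × 301.00 ≈ 108.57 million.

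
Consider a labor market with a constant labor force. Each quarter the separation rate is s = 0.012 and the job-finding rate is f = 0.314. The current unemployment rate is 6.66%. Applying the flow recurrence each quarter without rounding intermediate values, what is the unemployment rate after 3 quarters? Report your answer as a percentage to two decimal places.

With a fixed labor force, u_{t+1} = u_t + s·(1−u_t) − f·u_t = u_t·(1−s−f) + s.
Here 1−s−f = 0.674 and s = 0.012.
u_1 = 0.066600 × 0.674 + 0.012 = 0.056888.
u_2 = 0.056888 × 0.674 + 0.012 = 0.050343.
u_3 = 0.050343 × 0.674 + 0.012 = 0.045931.

Unemployment rate after three quarters ≈ 4.59%.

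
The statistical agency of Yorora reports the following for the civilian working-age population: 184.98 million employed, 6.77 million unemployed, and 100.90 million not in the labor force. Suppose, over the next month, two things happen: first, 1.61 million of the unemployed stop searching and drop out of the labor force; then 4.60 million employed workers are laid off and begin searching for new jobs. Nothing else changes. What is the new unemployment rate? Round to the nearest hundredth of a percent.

New unemployment rate ≈ 5.13%.

Initially, labor force = 184.98 + 6.77 = 191.75 million, so u = 6.77/191.75 = 3.53%.
After the first change, unemployed and labor force both fall by 1.61 → E = 184.98, U = 5.16, labor force = 190.14 million.
After the second change, employed falls and unemployed rises by 4.60; labor force unchanged → E = 180.38, U = 9.76, labor force = 190.14 million.
New unemployment rate = 9.76 / 190.14 = 5.13%.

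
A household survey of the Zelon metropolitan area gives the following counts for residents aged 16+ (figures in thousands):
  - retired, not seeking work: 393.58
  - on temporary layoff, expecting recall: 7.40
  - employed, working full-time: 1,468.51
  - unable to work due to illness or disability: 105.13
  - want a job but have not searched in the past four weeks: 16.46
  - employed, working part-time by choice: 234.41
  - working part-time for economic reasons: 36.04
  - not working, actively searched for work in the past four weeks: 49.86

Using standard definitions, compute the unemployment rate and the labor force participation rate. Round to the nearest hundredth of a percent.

Employed = 1,468.51 + 234.41 + 36.04 = 1,738.96 thousand (anyone who worked, including part-time for economic reasons, counts as employed).
Unemployed = 7.40 + 49.86 = 57.26 thousand (jobless and actively searching, or on temporary layoff).
Labor force = 1,738.96 + 57.26 = 1,796.22 thousand.
Not in labor force = 393.58 + 105.13 + 16.46 = 515.17 thousand (those not working and not actively searching are outside the labor force — including those who want a job but have given up searching).
Civilian working-age population = 1,796.22 + 515.17 = 2,311.39 thousand.
Unemployment rate = 57.26 / 1,796.22 = 3.19%.
Labor force participation rate = 1,796.22 / 2,311.39 = 77.71%.

Unemployment rate ≈ 3.19%; labor force participation rate ≈ 77.71%.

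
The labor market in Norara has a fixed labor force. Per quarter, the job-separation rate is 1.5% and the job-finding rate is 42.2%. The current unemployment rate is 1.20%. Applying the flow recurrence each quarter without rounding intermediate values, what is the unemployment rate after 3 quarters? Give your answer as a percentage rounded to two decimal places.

With a fixed labor force, u_{t+1} = u_t + s·(1−u_t) − f·u_t = u_t·(1−s−f) + s.
Here 1−s−f = 0.563 and s = 0.015.
u_1 = 0.012000 × 0.563 + 0.015 = 0.021756.
u_2 = 0.021756 × 0.563 + 0.015 = 0.027249.
u_3 = 0.027249 × 0.563 + 0.015 = 0.030341.

Unemployment rate after three quarters ≈ 3.03%.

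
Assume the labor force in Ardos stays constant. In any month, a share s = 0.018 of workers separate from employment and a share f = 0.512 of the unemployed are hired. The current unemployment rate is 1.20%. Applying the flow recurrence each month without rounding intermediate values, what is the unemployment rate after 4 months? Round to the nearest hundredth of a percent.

Unemployment rate after four months ≈ 3.29%.

With a fixed labor force, u_{t+1} = u_t + s·(1−u_t) − f·u_t = u_t·(1−s−f) + s.
Here 1−s−f = 0.470 and s = 0.018.
u_1 = 0.012000 × 0.470 + 0.018 = 0.023640.
u_2 = 0.023640 × 0.470 + 0.018 = 0.029111.
u_3 = 0.029111 × 0.470 + 0.018 = 0.031682.
u_4 = 0.031682 × 0.470 + 0.018 = 0.032891.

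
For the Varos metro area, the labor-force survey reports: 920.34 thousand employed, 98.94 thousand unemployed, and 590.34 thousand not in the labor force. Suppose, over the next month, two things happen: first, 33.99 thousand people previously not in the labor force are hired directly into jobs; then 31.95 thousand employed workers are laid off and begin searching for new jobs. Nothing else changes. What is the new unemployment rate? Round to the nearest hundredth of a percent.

New unemployment rate ≈ 12.43%.

Initially, labor force = 920.34 + 98.94 = 1,019.28 thousand, so u = 98.94/1,019.28 = 9.71%.
After the first change, employed and labor force both rise by 33.99; unemployed unchanged → E = 954.33, U = 98.94, labor force = 1,053.27 thousand.
After the second change, employed falls and unemployed rises by 31.95; labor force unchanged → E = 922.38, U = 130.89, labor force = 1,053.27 thousand.
New unemployment rate = 130.89 / 1,053.27 = 12.43%.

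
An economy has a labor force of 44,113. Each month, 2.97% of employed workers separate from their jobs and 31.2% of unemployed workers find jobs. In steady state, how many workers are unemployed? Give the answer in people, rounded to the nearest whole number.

About 3,834 are unemployed in steady state.

Steady-state unemployment rate u* = s/(s+f) = 2.97/(2.97+31.2) = 0.086918.
Unemployed = u* × labor force = 0.086918 × 44,113 ≈ 3,834.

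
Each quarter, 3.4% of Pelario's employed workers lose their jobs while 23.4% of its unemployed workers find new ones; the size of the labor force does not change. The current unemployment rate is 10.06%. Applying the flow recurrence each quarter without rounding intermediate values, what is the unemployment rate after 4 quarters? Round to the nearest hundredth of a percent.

With a fixed labor force, u_{t+1} = u_t + s·(1−u_t) − f·u_t = u_t·(1−s−f) + s.
Here 1−s−f = 0.732 and s = 0.034.
u_1 = 0.100600 × 0.732 + 0.034 = 0.107639.
u_2 = 0.107639 × 0.732 + 0.034 = 0.112792.
u_3 = 0.112792 × 0.732 + 0.034 = 0.116564.
u_4 = 0.116564 × 0.732 + 0.034 = 0.119325.

Unemployment rate after four quarters ≈ 11.93%.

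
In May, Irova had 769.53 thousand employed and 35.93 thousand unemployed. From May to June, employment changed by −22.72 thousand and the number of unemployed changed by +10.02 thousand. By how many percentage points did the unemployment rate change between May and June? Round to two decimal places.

The unemployment rate changed by +1.34 percentage points.

May: labor force = 769.53 + 35.93 = 805.46; u = 35.93/805.46 = 4.46%.
June: labor force = 746.81 + 45.95 = 792.76; u = 45.95/792.76 = 5.80%.
Change = 5.80% − 4.46% = +1.34 pp.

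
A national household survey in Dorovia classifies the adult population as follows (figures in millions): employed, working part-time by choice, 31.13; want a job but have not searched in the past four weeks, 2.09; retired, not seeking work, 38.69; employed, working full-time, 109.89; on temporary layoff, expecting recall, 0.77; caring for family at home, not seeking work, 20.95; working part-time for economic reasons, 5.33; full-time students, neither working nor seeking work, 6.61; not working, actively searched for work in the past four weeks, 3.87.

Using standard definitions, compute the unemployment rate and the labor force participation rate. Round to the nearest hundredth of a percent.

Unemployment rate ≈ 3.07%; labor force participation rate ≈ 68.84%.

Employed = 31.13 + 109.89 + 5.33 = 146.35 million (anyone who worked, including part-time for economic reasons, counts as employed).
Unemployed = 0.77 + 3.87 = 4.64 million (jobless and actively searching, or on temporary layoff).
Labor force = 146.35 + 4.64 = 150.99 million.
Not in labor force = 2.09 + 38.69 + 20.95 + 6.61 = 68.34 million (those not working and not actively searching are outside the labor force — including those who want a job but have given up searching).
Civilian working-age population = 150.99 + 68.34 = 219.33 million.
Unemployment rate = 4.64 / 150.99 = 3.07%.
Labor force participation rate = 150.99 / 219.33 = 68.84%.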